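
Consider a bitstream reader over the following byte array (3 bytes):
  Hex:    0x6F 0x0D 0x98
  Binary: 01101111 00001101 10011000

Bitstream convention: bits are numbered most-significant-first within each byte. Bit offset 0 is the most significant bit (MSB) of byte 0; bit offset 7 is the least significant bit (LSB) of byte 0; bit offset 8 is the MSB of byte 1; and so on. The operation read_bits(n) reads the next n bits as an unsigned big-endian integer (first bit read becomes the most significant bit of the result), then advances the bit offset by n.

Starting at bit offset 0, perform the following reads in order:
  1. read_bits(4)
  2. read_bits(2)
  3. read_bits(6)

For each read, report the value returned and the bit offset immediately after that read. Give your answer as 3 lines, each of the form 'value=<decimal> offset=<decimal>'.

Answer: value=6 offset=4
value=3 offset=6
value=48 offset=12

Derivation:
Read 1: bits[0:4] width=4 -> value=6 (bin 0110); offset now 4 = byte 0 bit 4; 20 bits remain
Read 2: bits[4:6] width=2 -> value=3 (bin 11); offset now 6 = byte 0 bit 6; 18 bits remain
Read 3: bits[6:12] width=6 -> value=48 (bin 110000); offset now 12 = byte 1 bit 4; 12 bits remain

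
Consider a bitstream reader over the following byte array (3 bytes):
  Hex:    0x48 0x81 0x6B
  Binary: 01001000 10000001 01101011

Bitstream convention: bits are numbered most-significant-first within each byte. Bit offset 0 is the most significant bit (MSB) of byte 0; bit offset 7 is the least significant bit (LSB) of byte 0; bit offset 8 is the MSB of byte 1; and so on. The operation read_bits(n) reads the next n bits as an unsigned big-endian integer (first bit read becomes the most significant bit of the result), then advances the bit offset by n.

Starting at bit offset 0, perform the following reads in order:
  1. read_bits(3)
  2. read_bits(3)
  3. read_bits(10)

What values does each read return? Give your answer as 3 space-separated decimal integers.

Read 1: bits[0:3] width=3 -> value=2 (bin 010); offset now 3 = byte 0 bit 3; 21 bits remain
Read 2: bits[3:6] width=3 -> value=2 (bin 010); offset now 6 = byte 0 bit 6; 18 bits remain
Read 3: bits[6:16] width=10 -> value=129 (bin 0010000001); offset now 16 = byte 2 bit 0; 8 bits remain

Answer: 2 2 129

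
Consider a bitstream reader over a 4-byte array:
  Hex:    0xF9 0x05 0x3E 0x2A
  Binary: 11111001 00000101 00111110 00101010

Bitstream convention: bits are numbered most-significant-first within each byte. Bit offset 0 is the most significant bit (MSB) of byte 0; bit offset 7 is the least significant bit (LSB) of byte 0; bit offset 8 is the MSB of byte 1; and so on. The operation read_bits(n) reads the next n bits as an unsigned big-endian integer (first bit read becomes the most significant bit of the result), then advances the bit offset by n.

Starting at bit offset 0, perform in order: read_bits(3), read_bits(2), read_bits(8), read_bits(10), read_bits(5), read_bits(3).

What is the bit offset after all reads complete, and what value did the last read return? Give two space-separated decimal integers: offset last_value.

Answer: 31 5

Derivation:
Read 1: bits[0:3] width=3 -> value=7 (bin 111); offset now 3 = byte 0 bit 3; 29 bits remain
Read 2: bits[3:5] width=2 -> value=3 (bin 11); offset now 5 = byte 0 bit 5; 27 bits remain
Read 3: bits[5:13] width=8 -> value=32 (bin 00100000); offset now 13 = byte 1 bit 5; 19 bits remain
Read 4: bits[13:23] width=10 -> value=671 (bin 1010011111); offset now 23 = byte 2 bit 7; 9 bits remain
Read 5: bits[23:28] width=5 -> value=2 (bin 00010); offset now 28 = byte 3 bit 4; 4 bits remain
Read 6: bits[28:31] width=3 -> value=5 (bin 101); offset now 31 = byte 3 bit 7; 1 bits remain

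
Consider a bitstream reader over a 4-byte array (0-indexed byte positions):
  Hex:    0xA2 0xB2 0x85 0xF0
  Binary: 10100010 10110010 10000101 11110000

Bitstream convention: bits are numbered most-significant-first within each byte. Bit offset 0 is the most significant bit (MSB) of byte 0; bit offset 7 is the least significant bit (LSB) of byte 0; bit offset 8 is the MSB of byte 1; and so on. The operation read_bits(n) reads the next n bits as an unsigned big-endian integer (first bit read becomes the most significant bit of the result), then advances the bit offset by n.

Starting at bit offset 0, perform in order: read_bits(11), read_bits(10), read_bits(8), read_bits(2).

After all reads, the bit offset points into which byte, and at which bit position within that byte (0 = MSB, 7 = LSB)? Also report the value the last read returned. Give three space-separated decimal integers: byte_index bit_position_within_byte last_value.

Read 1: bits[0:11] width=11 -> value=1301 (bin 10100010101); offset now 11 = byte 1 bit 3; 21 bits remain
Read 2: bits[11:21] width=10 -> value=592 (bin 1001010000); offset now 21 = byte 2 bit 5; 11 bits remain
Read 3: bits[21:29] width=8 -> value=190 (bin 10111110); offset now 29 = byte 3 bit 5; 3 bits remain
Read 4: bits[29:31] width=2 -> value=0 (bin 00); offset now 31 = byte 3 bit 7; 1 bits remain

Answer: 3 7 0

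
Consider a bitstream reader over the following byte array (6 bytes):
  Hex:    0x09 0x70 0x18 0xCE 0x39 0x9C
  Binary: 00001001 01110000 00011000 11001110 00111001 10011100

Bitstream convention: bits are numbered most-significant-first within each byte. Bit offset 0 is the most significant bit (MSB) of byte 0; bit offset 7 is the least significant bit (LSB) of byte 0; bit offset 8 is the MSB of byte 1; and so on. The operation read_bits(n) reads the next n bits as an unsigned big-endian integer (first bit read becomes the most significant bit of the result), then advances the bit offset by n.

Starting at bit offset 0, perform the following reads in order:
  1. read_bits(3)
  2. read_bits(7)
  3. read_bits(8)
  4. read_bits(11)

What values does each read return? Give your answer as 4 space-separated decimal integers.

Read 1: bits[0:3] width=3 -> value=0 (bin 000); offset now 3 = byte 0 bit 3; 45 bits remain
Read 2: bits[3:10] width=7 -> value=37 (bin 0100101); offset now 10 = byte 1 bit 2; 38 bits remain
Read 3: bits[10:18] width=8 -> value=192 (bin 11000000); offset now 18 = byte 2 bit 2; 30 bits remain
Read 4: bits[18:29] width=11 -> value=793 (bin 01100011001); offset now 29 = byte 3 bit 5; 19 bits remain

Answer: 0 37 192 793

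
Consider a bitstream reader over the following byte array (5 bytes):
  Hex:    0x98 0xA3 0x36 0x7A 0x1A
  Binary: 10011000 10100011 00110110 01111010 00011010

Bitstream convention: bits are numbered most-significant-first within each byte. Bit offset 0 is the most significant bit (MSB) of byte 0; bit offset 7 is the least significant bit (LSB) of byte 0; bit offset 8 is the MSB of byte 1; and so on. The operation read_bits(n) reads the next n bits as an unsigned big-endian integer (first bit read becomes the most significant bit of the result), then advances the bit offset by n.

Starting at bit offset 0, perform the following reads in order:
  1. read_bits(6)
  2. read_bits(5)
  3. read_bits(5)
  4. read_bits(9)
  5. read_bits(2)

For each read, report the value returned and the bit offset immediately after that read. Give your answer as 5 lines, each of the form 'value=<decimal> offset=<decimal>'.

Answer: value=38 offset=6
value=5 offset=11
value=3 offset=16
value=108 offset=25
value=3 offset=27

Derivation:
Read 1: bits[0:6] width=6 -> value=38 (bin 100110); offset now 6 = byte 0 bit 6; 34 bits remain
Read 2: bits[6:11] width=5 -> value=5 (bin 00101); offset now 11 = byte 1 bit 3; 29 bits remain
Read 3: bits[11:16] width=5 -> value=3 (bin 00011); offset now 16 = byte 2 bit 0; 24 bits remain
Read 4: bits[16:25] width=9 -> value=108 (bin 001101100); offset now 25 = byte 3 bit 1; 15 bits remain
Read 5: bits[25:27] width=2 -> value=3 (bin 11); offset now 27 = byte 3 bit 3; 13 bits remain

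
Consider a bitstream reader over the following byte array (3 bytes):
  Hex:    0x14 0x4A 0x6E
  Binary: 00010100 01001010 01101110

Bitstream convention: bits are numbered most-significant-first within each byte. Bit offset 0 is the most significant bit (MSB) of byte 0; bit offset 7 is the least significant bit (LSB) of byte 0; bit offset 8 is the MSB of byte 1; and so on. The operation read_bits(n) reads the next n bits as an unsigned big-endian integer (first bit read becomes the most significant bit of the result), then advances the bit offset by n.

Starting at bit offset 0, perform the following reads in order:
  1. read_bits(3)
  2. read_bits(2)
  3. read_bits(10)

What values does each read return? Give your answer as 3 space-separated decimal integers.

Read 1: bits[0:3] width=3 -> value=0 (bin 000); offset now 3 = byte 0 bit 3; 21 bits remain
Read 2: bits[3:5] width=2 -> value=2 (bin 10); offset now 5 = byte 0 bit 5; 19 bits remain
Read 3: bits[5:15] width=10 -> value=549 (bin 1000100101); offset now 15 = byte 1 bit 7; 9 bits remain

Answer: 0 2 549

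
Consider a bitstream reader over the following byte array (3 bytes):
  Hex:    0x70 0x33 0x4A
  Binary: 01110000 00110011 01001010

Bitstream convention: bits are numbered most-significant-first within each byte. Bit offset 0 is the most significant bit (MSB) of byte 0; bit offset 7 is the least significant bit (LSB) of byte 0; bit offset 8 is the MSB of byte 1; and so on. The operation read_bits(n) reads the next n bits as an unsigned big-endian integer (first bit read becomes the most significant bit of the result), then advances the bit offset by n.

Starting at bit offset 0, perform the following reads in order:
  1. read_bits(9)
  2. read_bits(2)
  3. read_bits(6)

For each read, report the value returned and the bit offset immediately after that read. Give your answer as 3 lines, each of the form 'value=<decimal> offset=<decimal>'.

Answer: value=224 offset=9
value=1 offset=11
value=38 offset=17

Derivation:
Read 1: bits[0:9] width=9 -> value=224 (bin 011100000); offset now 9 = byte 1 bit 1; 15 bits remain
Read 2: bits[9:11] width=2 -> value=1 (bin 01); offset now 11 = byte 1 bit 3; 13 bits remain
Read 3: bits[11:17] width=6 -> value=38 (bin 100110); offset now 17 = byte 2 bit 1; 7 bits remain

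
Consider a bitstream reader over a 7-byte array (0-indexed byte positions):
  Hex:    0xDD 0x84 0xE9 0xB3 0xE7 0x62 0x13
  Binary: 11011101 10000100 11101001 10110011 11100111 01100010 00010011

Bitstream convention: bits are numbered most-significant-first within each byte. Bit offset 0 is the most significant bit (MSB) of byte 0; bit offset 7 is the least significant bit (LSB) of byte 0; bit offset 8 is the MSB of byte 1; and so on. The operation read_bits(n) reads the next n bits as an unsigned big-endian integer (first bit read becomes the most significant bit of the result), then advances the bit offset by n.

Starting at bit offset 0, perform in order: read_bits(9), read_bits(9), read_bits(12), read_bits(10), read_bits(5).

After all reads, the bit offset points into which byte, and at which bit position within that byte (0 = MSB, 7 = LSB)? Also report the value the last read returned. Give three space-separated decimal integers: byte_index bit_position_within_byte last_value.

Answer: 5 5 12

Derivation:
Read 1: bits[0:9] width=9 -> value=443 (bin 110111011); offset now 9 = byte 1 bit 1; 47 bits remain
Read 2: bits[9:18] width=9 -> value=19 (bin 000010011); offset now 18 = byte 2 bit 2; 38 bits remain
Read 3: bits[18:30] width=12 -> value=2668 (bin 101001101100); offset now 30 = byte 3 bit 6; 26 bits remain
Read 4: bits[30:40] width=10 -> value=999 (bin 1111100111); offset now 40 = byte 5 bit 0; 16 bits remain
Read 5: bits[40:45] width=5 -> value=12 (bin 01100); offset now 45 = byte 5 bit 5; 11 bits remain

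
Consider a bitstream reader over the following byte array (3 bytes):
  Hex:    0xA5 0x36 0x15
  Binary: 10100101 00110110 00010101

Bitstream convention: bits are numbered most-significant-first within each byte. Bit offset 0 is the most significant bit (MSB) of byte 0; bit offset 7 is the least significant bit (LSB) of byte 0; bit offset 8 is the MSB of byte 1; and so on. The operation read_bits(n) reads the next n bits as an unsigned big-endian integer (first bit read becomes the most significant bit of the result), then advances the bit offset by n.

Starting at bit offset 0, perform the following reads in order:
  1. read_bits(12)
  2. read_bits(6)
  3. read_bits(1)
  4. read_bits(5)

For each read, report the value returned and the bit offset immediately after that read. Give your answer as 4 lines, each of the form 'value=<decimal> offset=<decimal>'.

Answer: value=2643 offset=12
value=24 offset=18
value=0 offset=19
value=21 offset=24

Derivation:
Read 1: bits[0:12] width=12 -> value=2643 (bin 101001010011); offset now 12 = byte 1 bit 4; 12 bits remain
Read 2: bits[12:18] width=6 -> value=24 (bin 011000); offset now 18 = byte 2 bit 2; 6 bits remain
Read 3: bits[18:19] width=1 -> value=0 (bin 0); offset now 19 = byte 2 bit 3; 5 bits remain
Read 4: bits[19:24] width=5 -> value=21 (bin 10101); offset now 24 = byte 3 bit 0; 0 bits remain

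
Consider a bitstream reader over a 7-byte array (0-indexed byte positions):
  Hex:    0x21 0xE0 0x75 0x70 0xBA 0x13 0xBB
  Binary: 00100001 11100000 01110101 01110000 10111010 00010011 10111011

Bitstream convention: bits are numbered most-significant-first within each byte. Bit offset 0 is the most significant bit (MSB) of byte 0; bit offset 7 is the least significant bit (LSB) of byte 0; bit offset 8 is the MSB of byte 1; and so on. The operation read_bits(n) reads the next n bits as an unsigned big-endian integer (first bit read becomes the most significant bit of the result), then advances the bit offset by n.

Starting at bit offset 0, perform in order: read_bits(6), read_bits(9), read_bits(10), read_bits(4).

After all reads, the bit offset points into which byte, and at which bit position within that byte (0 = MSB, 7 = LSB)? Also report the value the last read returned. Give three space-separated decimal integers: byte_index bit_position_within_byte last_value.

Read 1: bits[0:6] width=6 -> value=8 (bin 001000); offset now 6 = byte 0 bit 6; 50 bits remain
Read 2: bits[6:15] width=9 -> value=240 (bin 011110000); offset now 15 = byte 1 bit 7; 41 bits remain
Read 3: bits[15:25] width=10 -> value=234 (bin 0011101010); offset now 25 = byte 3 bit 1; 31 bits remain
Read 4: bits[25:29] width=4 -> value=14 (bin 1110); offset now 29 = byte 3 bit 5; 27 bits remain

Answer: 3 5 14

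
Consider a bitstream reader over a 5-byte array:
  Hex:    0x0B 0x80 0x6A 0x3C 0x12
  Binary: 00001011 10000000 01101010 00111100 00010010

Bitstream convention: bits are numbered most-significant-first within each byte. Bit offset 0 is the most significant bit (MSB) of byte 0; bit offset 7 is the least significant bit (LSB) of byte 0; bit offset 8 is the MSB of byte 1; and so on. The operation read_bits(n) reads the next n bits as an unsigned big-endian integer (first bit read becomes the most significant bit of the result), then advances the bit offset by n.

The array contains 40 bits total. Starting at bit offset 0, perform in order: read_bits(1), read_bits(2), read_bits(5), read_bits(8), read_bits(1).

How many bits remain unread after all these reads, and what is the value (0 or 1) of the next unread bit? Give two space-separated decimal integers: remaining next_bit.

Answer: 23 1

Derivation:
Read 1: bits[0:1] width=1 -> value=0 (bin 0); offset now 1 = byte 0 bit 1; 39 bits remain
Read 2: bits[1:3] width=2 -> value=0 (bin 00); offset now 3 = byte 0 bit 3; 37 bits remain
Read 3: bits[3:8] width=5 -> value=11 (bin 01011); offset now 8 = byte 1 bit 0; 32 bits remain
Read 4: bits[8:16] width=8 -> value=128 (bin 10000000); offset now 16 = byte 2 bit 0; 24 bits remain
Read 5: bits[16:17] width=1 -> value=0 (bin 0); offset now 17 = byte 2 bit 1; 23 bits remain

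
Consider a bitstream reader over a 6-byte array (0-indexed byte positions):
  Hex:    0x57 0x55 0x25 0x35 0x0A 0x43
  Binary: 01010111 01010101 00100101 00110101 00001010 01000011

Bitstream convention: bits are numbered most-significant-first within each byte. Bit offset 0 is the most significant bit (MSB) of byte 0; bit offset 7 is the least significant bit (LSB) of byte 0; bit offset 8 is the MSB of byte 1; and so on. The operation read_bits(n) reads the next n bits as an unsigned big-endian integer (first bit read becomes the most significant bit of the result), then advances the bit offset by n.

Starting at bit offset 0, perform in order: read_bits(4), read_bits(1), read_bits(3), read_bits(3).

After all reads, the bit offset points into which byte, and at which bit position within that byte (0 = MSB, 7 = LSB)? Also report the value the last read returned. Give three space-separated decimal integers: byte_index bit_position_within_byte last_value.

Read 1: bits[0:4] width=4 -> value=5 (bin 0101); offset now 4 = byte 0 bit 4; 44 bits remain
Read 2: bits[4:5] width=1 -> value=0 (bin 0); offset now 5 = byte 0 bit 5; 43 bits remain
Read 3: bits[5:8] width=3 -> value=7 (bin 111); offset now 8 = byte 1 bit 0; 40 bits remain
Read 4: bits[8:11] width=3 -> value=2 (bin 010); offset now 11 = byte 1 bit 3; 37 bits remain

Answer: 1 3 2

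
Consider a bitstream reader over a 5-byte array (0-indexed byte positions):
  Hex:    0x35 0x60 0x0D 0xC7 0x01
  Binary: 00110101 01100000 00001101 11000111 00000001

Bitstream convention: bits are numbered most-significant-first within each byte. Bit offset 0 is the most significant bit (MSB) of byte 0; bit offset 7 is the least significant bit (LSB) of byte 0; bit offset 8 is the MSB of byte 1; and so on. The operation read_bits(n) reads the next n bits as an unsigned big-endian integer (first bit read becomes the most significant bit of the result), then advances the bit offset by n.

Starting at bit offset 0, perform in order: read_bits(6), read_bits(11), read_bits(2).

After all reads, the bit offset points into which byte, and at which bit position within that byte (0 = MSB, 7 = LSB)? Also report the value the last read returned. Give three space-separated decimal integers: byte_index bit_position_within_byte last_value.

Answer: 2 3 0

Derivation:
Read 1: bits[0:6] width=6 -> value=13 (bin 001101); offset now 6 = byte 0 bit 6; 34 bits remain
Read 2: bits[6:17] width=11 -> value=704 (bin 01011000000); offset now 17 = byte 2 bit 1; 23 bits remain
Read 3: bits[17:19] width=2 -> value=0 (bin 00); offset now 19 = byte 2 bit 3; 21 bits remain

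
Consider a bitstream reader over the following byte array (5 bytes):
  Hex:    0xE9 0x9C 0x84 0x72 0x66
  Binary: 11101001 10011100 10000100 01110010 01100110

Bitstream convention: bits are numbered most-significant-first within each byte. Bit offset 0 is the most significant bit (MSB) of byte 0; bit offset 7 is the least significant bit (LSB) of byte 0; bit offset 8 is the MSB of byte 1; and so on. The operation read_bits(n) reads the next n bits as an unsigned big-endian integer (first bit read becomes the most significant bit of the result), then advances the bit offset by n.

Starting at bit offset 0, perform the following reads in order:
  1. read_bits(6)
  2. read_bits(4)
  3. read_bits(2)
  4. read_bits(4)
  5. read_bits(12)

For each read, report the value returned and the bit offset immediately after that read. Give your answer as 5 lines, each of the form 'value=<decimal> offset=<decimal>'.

Read 1: bits[0:6] width=6 -> value=58 (bin 111010); offset now 6 = byte 0 bit 6; 34 bits remain
Read 2: bits[6:10] width=4 -> value=6 (bin 0110); offset now 10 = byte 1 bit 2; 30 bits remain
Read 3: bits[10:12] width=2 -> value=1 (bin 01); offset now 12 = byte 1 bit 4; 28 bits remain
Read 4: bits[12:16] width=4 -> value=12 (bin 1100); offset now 16 = byte 2 bit 0; 24 bits remain
Read 5: bits[16:28] width=12 -> value=2119 (bin 100001000111); offset now 28 = byte 3 bit 4; 12 bits remain

Answer: value=58 offset=6
value=6 offset=10
value=1 offset=12
value=12 offset=16
value=2119 offset=28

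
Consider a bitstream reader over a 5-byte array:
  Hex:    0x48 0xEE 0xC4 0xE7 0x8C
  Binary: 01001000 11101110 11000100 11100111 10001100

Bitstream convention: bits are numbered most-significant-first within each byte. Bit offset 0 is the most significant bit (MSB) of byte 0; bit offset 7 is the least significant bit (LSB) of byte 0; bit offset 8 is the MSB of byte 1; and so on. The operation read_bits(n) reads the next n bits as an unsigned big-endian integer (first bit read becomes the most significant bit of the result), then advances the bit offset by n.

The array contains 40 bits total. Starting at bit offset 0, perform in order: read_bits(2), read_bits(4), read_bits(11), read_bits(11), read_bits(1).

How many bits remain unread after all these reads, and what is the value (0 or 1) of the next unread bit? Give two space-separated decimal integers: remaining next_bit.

Read 1: bits[0:2] width=2 -> value=1 (bin 01); offset now 2 = byte 0 bit 2; 38 bits remain
Read 2: bits[2:6] width=4 -> value=2 (bin 0010); offset now 6 = byte 0 bit 6; 34 bits remain
Read 3: bits[6:17] width=11 -> value=477 (bin 00111011101); offset now 17 = byte 2 bit 1; 23 bits remain
Read 4: bits[17:28] width=11 -> value=1102 (bin 10001001110); offset now 28 = byte 3 bit 4; 12 bits remain
Read 5: bits[28:29] width=1 -> value=0 (bin 0); offset now 29 = byte 3 bit 5; 11 bits remain

Answer: 11 1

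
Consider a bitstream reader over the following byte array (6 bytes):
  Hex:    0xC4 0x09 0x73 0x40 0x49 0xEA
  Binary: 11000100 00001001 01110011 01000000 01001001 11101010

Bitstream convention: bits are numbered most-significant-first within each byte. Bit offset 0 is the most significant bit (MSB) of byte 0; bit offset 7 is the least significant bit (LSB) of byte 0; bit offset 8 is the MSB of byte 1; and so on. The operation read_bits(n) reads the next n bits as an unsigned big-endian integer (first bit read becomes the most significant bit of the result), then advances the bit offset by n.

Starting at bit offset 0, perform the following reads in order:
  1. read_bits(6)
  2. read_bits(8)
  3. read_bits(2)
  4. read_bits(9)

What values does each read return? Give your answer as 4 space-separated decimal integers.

Read 1: bits[0:6] width=6 -> value=49 (bin 110001); offset now 6 = byte 0 bit 6; 42 bits remain
Read 2: bits[6:14] width=8 -> value=2 (bin 00000010); offset now 14 = byte 1 bit 6; 34 bits remain
Read 3: bits[14:16] width=2 -> value=1 (bin 01); offset now 16 = byte 2 bit 0; 32 bits remain
Read 4: bits[16:25] width=9 -> value=230 (bin 011100110); offset now 25 = byte 3 bit 1; 23 bits remain

Answer: 49 2 1 230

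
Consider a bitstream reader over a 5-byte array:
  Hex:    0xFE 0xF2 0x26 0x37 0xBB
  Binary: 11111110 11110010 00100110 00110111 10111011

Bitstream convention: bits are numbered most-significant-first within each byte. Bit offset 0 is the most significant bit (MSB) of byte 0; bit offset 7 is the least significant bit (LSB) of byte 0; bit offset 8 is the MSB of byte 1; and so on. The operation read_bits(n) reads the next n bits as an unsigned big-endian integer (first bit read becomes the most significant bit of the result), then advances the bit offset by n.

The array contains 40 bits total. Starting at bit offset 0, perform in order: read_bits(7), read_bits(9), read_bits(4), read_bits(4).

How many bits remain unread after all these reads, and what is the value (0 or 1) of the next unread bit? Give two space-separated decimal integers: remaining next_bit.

Read 1: bits[0:7] width=7 -> value=127 (bin 1111111); offset now 7 = byte 0 bit 7; 33 bits remain
Read 2: bits[7:16] width=9 -> value=242 (bin 011110010); offset now 16 = byte 2 bit 0; 24 bits remain
Read 3: bits[16:20] width=4 -> value=2 (bin 0010); offset now 20 = byte 2 bit 4; 20 bits remain
Read 4: bits[20:24] width=4 -> value=6 (bin 0110); offset now 24 = byte 3 bit 0; 16 bits remain

Answer: 16 0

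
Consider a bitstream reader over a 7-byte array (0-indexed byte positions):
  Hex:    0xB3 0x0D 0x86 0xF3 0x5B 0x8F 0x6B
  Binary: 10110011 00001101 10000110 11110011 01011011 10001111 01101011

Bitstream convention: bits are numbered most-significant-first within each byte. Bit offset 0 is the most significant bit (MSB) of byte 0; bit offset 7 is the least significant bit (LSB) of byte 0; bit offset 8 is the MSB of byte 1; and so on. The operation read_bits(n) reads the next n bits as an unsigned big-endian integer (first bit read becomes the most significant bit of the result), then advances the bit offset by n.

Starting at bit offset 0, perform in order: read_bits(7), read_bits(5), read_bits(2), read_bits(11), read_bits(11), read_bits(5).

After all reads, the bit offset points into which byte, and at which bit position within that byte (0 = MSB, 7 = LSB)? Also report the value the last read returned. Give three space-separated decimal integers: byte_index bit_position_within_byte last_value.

Answer: 5 1 23

Derivation:
Read 1: bits[0:7] width=7 -> value=89 (bin 1011001); offset now 7 = byte 0 bit 7; 49 bits remain
Read 2: bits[7:12] width=5 -> value=16 (bin 10000); offset now 12 = byte 1 bit 4; 44 bits remain
Read 3: bits[12:14] width=2 -> value=3 (bin 11); offset now 14 = byte 1 bit 6; 42 bits remain
Read 4: bits[14:25] width=11 -> value=781 (bin 01100001101); offset now 25 = byte 3 bit 1; 31 bits remain
Read 5: bits[25:36] width=11 -> value=1845 (bin 11100110101); offset now 36 = byte 4 bit 4; 20 bits remain
Read 6: bits[36:41] width=5 -> value=23 (bin 10111); offset now 41 = byte 5 bit 1; 15 bits remain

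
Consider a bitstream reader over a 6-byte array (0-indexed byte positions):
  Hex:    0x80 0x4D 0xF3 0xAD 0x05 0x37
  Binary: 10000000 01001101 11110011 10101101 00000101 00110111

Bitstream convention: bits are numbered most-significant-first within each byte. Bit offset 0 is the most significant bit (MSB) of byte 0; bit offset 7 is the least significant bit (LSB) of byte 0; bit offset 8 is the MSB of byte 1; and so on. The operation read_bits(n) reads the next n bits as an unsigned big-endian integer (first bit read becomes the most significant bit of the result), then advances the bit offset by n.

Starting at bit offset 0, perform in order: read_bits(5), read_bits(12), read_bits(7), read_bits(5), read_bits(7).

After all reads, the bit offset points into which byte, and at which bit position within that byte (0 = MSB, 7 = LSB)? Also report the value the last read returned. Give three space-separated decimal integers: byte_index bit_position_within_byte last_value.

Read 1: bits[0:5] width=5 -> value=16 (bin 10000); offset now 5 = byte 0 bit 5; 43 bits remain
Read 2: bits[5:17] width=12 -> value=155 (bin 000010011011); offset now 17 = byte 2 bit 1; 31 bits remain
Read 3: bits[17:24] width=7 -> value=115 (bin 1110011); offset now 24 = byte 3 bit 0; 24 bits remain
Read 4: bits[24:29] width=5 -> value=21 (bin 10101); offset now 29 = byte 3 bit 5; 19 bits remain
Read 5: bits[29:36] width=7 -> value=80 (bin 1010000); offset now 36 = byte 4 bit 4; 12 bits remain

Answer: 4 4 80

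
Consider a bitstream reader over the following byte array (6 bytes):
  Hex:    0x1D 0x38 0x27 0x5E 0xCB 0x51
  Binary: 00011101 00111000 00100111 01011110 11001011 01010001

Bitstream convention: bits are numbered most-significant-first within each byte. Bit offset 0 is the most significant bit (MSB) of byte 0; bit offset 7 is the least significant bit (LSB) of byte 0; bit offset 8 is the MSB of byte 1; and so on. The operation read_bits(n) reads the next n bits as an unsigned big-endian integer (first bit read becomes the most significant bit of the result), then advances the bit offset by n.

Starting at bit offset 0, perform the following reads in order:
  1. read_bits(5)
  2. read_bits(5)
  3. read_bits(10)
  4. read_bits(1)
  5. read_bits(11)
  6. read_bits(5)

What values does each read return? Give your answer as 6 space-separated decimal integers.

Answer: 3 20 898 0 1886 25

Derivation:
Read 1: bits[0:5] width=5 -> value=3 (bin 00011); offset now 5 = byte 0 bit 5; 43 bits remain
Read 2: bits[5:10] width=5 -> value=20 (bin 10100); offset now 10 = byte 1 bit 2; 38 bits remain
Read 3: bits[10:20] width=10 -> value=898 (bin 1110000010); offset now 20 = byte 2 bit 4; 28 bits remain
Read 4: bits[20:21] width=1 -> value=0 (bin 0); offset now 21 = byte 2 bit 5; 27 bits remain
Read 5: bits[21:32] width=11 -> value=1886 (bin 11101011110); offset now 32 = byte 4 bit 0; 16 bits remain
Read 6: bits[32:37] width=5 -> value=25 (bin 11001); offset now 37 = byte 4 bit 5; 11 bits remain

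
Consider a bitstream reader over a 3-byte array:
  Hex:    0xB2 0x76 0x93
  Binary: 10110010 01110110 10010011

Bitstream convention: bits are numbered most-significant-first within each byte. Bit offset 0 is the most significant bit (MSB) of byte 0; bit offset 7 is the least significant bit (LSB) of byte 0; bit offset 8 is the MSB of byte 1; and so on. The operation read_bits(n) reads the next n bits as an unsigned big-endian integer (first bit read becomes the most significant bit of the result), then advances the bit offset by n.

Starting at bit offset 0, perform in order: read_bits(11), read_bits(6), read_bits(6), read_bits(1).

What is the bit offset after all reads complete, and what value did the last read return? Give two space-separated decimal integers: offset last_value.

Answer: 24 1

Derivation:
Read 1: bits[0:11] width=11 -> value=1427 (bin 10110010011); offset now 11 = byte 1 bit 3; 13 bits remain
Read 2: bits[11:17] width=6 -> value=45 (bin 101101); offset now 17 = byte 2 bit 1; 7 bits remain
Read 3: bits[17:23] width=6 -> value=9 (bin 001001); offset now 23 = byte 2 bit 7; 1 bits remain
Read 4: bits[23:24] width=1 -> value=1 (bin 1); offset now 24 = byte 3 bit 0; 0 bits remain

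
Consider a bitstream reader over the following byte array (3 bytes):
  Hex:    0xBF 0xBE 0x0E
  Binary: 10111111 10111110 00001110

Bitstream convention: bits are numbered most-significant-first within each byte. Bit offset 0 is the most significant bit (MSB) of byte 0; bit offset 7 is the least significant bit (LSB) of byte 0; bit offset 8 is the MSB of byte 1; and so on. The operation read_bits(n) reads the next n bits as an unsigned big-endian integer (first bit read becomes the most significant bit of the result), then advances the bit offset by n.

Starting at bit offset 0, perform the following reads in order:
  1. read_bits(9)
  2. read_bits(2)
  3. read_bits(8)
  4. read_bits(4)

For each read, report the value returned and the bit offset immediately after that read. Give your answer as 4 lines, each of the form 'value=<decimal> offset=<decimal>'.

Read 1: bits[0:9] width=9 -> value=383 (bin 101111111); offset now 9 = byte 1 bit 1; 15 bits remain
Read 2: bits[9:11] width=2 -> value=1 (bin 01); offset now 11 = byte 1 bit 3; 13 bits remain
Read 3: bits[11:19] width=8 -> value=240 (bin 11110000); offset now 19 = byte 2 bit 3; 5 bits remain
Read 4: bits[19:23] width=4 -> value=7 (bin 0111); offset now 23 = byte 2 bit 7; 1 bits remain

Answer: value=383 offset=9
value=1 offset=11
value=240 offset=19
value=7 offset=23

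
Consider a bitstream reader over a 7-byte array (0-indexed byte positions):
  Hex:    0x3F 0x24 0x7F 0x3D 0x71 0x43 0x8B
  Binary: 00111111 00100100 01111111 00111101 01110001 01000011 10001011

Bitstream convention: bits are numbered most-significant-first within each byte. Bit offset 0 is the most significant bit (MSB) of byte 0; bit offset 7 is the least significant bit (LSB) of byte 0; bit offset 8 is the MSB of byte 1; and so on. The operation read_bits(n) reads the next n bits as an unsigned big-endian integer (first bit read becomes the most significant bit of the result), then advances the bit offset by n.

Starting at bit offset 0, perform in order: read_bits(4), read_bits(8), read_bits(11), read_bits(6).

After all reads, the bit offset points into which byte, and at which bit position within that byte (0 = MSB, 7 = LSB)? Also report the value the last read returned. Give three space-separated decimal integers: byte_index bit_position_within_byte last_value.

Read 1: bits[0:4] width=4 -> value=3 (bin 0011); offset now 4 = byte 0 bit 4; 52 bits remain
Read 2: bits[4:12] width=8 -> value=242 (bin 11110010); offset now 12 = byte 1 bit 4; 44 bits remain
Read 3: bits[12:23] width=11 -> value=575 (bin 01000111111); offset now 23 = byte 2 bit 7; 33 bits remain
Read 4: bits[23:29] width=6 -> value=39 (bin 100111); offset now 29 = byte 3 bit 5; 27 bits remain

Answer: 3 5 39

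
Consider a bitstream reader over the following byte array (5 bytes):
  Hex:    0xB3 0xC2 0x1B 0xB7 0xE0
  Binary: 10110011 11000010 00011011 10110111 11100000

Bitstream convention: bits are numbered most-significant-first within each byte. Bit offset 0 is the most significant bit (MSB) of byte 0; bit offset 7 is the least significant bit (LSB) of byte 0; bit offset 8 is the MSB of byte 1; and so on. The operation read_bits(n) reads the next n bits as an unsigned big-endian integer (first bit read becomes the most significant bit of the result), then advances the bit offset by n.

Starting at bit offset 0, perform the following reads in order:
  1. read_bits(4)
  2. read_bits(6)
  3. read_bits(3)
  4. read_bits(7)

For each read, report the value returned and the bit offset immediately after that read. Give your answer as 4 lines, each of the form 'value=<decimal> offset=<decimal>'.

Read 1: bits[0:4] width=4 -> value=11 (bin 1011); offset now 4 = byte 0 bit 4; 36 bits remain
Read 2: bits[4:10] width=6 -> value=15 (bin 001111); offset now 10 = byte 1 bit 2; 30 bits remain
Read 3: bits[10:13] width=3 -> value=0 (bin 000); offset now 13 = byte 1 bit 5; 27 bits remain
Read 4: bits[13:20] width=7 -> value=33 (bin 0100001); offset now 20 = byte 2 bit 4; 20 bits remain

Answer: value=11 offset=4
value=15 offset=10
value=0 offset=13
value=33 offset=20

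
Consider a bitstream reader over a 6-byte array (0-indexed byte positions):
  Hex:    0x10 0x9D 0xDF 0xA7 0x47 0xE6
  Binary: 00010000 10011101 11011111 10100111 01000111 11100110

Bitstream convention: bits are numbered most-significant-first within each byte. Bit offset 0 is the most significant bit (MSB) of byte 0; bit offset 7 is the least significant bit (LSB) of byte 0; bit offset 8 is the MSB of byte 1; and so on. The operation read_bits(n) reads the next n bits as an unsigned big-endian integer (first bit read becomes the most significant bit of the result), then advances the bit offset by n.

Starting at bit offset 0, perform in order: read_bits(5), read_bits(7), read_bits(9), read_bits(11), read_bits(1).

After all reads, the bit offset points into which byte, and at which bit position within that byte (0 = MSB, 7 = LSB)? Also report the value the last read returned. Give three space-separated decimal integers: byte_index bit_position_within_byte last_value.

Answer: 4 1 0

Derivation:
Read 1: bits[0:5] width=5 -> value=2 (bin 00010); offset now 5 = byte 0 bit 5; 43 bits remain
Read 2: bits[5:12] width=7 -> value=9 (bin 0001001); offset now 12 = byte 1 bit 4; 36 bits remain
Read 3: bits[12:21] width=9 -> value=443 (bin 110111011); offset now 21 = byte 2 bit 5; 27 bits remain
Read 4: bits[21:32] width=11 -> value=1959 (bin 11110100111); offset now 32 = byte 4 bit 0; 16 bits remain
Read 5: bits[32:33] width=1 -> value=0 (bin 0); offset now 33 = byte 4 bit 1; 15 bits remain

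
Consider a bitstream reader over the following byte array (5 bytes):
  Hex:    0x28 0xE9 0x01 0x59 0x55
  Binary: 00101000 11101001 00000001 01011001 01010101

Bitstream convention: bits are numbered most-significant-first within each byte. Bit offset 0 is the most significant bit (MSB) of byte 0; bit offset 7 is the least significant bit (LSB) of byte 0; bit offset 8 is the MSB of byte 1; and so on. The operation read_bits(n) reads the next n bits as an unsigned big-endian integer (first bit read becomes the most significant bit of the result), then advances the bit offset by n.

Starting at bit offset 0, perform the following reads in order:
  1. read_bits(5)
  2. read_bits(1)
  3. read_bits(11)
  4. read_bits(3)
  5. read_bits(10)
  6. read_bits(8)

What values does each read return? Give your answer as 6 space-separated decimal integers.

Answer: 5 0 466 0 86 85

Derivation:
Read 1: bits[0:5] width=5 -> value=5 (bin 00101); offset now 5 = byte 0 bit 5; 35 bits remain
Read 2: bits[5:6] width=1 -> value=0 (bin 0); offset now 6 = byte 0 bit 6; 34 bits remain
Read 3: bits[6:17] width=11 -> value=466 (bin 00111010010); offset now 17 = byte 2 bit 1; 23 bits remain
Read 4: bits[17:20] width=3 -> value=0 (bin 000); offset now 20 = byte 2 bit 4; 20 bits remain
Read 5: bits[20:30] width=10 -> value=86 (bin 0001010110); offset now 30 = byte 3 bit 6; 10 bits remain
Read 6: bits[30:38] width=8 -> value=85 (bin 01010101); offset now 38 = byte 4 bit 6; 2 bits remain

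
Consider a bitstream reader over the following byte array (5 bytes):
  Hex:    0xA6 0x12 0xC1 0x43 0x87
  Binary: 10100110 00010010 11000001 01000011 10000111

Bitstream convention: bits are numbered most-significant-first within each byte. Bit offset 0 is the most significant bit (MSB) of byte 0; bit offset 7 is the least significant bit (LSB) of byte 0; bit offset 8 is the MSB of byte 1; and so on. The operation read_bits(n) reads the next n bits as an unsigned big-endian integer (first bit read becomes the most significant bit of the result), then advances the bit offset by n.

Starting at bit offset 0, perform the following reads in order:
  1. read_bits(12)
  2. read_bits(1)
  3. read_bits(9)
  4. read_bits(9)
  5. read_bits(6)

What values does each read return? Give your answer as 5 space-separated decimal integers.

Read 1: bits[0:12] width=12 -> value=2657 (bin 101001100001); offset now 12 = byte 1 bit 4; 28 bits remain
Read 2: bits[12:13] width=1 -> value=0 (bin 0); offset now 13 = byte 1 bit 5; 27 bits remain
Read 3: bits[13:22] width=9 -> value=176 (bin 010110000); offset now 22 = byte 2 bit 6; 18 bits remain
Read 4: bits[22:31] width=9 -> value=161 (bin 010100001); offset now 31 = byte 3 bit 7; 9 bits remain
Read 5: bits[31:37] width=6 -> value=48 (bin 110000); offset now 37 = byte 4 bit 5; 3 bits remain

Answer: 2657 0 176 161 48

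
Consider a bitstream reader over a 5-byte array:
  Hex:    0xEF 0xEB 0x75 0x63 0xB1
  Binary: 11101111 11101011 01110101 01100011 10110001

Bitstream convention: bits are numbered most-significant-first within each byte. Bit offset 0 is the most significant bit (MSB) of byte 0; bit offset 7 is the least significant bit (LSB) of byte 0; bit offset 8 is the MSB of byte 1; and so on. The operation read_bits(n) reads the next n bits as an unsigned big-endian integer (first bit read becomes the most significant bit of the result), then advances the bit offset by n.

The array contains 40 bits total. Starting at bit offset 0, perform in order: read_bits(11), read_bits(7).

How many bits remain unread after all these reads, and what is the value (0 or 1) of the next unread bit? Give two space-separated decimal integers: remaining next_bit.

Answer: 22 1

Derivation:
Read 1: bits[0:11] width=11 -> value=1919 (bin 11101111111); offset now 11 = byte 1 bit 3; 29 bits remain
Read 2: bits[11:18] width=7 -> value=45 (bin 0101101); offset now 18 = byte 2 bit 2; 22 bits remain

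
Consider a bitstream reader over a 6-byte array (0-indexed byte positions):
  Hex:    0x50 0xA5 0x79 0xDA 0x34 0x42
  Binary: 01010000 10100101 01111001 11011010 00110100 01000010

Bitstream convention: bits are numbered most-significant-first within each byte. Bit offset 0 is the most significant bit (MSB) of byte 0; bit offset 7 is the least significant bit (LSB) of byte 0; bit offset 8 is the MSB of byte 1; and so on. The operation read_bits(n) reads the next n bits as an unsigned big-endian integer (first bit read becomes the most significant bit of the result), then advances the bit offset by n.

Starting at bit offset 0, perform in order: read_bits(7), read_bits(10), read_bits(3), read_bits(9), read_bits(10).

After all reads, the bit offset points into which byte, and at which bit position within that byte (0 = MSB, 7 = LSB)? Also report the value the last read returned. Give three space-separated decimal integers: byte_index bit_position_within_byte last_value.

Answer: 4 7 282

Derivation:
Read 1: bits[0:7] width=7 -> value=40 (bin 0101000); offset now 7 = byte 0 bit 7; 41 bits remain
Read 2: bits[7:17] width=10 -> value=330 (bin 0101001010); offset now 17 = byte 2 bit 1; 31 bits remain
Read 3: bits[17:20] width=3 -> value=7 (bin 111); offset now 20 = byte 2 bit 4; 28 bits remain
Read 4: bits[20:29] width=9 -> value=315 (bin 100111011); offset now 29 = byte 3 bit 5; 19 bits remain
Read 5: bits[29:39] width=10 -> value=282 (bin 0100011010); offset now 39 = byte 4 bit 7; 9 bits remain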